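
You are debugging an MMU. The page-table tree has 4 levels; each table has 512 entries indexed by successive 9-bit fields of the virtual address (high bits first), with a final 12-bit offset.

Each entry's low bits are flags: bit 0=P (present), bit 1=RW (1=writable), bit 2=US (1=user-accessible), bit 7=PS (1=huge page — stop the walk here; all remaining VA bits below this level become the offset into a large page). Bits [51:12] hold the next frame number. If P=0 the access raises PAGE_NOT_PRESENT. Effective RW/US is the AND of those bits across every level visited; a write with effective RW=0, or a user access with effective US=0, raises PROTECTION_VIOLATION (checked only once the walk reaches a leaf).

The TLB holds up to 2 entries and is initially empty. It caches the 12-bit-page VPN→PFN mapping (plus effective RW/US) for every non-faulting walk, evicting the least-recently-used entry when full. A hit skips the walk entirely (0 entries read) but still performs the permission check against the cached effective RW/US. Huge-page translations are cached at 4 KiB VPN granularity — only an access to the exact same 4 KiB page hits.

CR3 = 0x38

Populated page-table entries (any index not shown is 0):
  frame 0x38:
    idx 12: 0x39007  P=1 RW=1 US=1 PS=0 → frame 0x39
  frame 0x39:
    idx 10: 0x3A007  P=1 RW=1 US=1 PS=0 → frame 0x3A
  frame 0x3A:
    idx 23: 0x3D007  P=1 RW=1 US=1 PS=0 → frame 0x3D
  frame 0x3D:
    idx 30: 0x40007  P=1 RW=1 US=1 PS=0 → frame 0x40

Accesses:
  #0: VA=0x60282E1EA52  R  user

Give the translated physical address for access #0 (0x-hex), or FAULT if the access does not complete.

Walk each access:
#0 VA=0x60282E1EA52 (r,user):
  [0] read 0x38 idx=12: raw=0x39007 flags P=1 W=1 U=1 S=0
  [1] read 0x39 idx=10: raw=0x3A007 flags P=1 W=1 U=1 S=0
  [2] read 0x3A idx=23: raw=0x3D007 flags P=1 W=1 U=1 S=0
  [3] read 0x3D idx=30: raw=0x40007 flags P=1 W=1 U=1 S=0
  ✓ 0x40A52  — 4 lookups

Access #0 PA: 0x40A52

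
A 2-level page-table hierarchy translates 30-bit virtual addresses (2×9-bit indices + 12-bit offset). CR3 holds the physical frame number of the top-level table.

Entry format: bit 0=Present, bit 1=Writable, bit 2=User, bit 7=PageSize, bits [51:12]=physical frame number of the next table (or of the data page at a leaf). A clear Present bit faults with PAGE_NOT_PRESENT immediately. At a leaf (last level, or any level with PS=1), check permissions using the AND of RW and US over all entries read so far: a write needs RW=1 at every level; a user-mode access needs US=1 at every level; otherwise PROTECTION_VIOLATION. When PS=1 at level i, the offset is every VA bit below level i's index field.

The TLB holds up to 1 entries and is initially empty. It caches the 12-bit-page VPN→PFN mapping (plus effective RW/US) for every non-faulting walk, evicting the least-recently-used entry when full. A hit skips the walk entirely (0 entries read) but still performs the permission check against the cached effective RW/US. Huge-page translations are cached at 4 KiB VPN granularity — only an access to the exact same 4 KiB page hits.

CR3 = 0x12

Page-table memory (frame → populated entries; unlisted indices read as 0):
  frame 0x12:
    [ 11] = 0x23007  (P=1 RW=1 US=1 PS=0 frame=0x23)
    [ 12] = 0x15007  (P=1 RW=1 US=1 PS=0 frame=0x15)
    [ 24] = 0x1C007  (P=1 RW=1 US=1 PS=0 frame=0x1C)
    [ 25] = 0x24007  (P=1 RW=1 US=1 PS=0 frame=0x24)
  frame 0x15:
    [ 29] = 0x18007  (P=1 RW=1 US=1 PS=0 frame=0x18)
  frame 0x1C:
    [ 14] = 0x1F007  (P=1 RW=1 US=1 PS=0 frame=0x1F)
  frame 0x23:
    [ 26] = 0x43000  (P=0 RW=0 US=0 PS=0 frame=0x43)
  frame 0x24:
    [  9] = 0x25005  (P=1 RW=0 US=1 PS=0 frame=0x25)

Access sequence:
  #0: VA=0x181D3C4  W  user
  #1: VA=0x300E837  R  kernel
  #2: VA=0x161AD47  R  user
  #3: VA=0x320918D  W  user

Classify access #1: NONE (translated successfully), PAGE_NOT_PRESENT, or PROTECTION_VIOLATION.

Trace:
#0 VA=0x181D3C4 (w,user):
  L0: frame=0x12 idx=12 entry=0x15007 [P=1 RW=1 US=1 PS=0]
  L1: frame=0x15 idx=29 entry=0x18007 [P=1 RW=1 US=1 PS=0]
  → PA=0x183C4  (2 entries read)
#1 VA=0x300E837 (r,kernel):
  L0: frame=0x12 idx=24 entry=0x1C007 [P=1 RW=1 US=1 PS=0]
  L1: frame=0x1C idx=14 entry=0x1F007 [P=1 RW=1 US=1 PS=0]
  → PA=0x1F837  (2 entries read)
#2 VA=0x161AD47 (r,user):
  L0: frame=0x12 idx=11 entry=0x23007 [P=1 RW=1 US=1 PS=0]
  L1: frame=0x23 idx=26 entry=0x43000 [P=0 RW=0 US=0 PS=0]
  → PAGE_NOT_PRESENT  (2 entries read)
#3 VA=0x320918D (w,user):
  L0: frame=0x12 idx=25 entry=0x24007 [P=1 RW=1 US=1 PS=0]
  L1: frame=0x24 idx=9 entry=0x25005 [P=1 RW=0 US=1 PS=0]
  → PROTECTION_VIOLATION  (2 entries read)

Access #1 fault: NONE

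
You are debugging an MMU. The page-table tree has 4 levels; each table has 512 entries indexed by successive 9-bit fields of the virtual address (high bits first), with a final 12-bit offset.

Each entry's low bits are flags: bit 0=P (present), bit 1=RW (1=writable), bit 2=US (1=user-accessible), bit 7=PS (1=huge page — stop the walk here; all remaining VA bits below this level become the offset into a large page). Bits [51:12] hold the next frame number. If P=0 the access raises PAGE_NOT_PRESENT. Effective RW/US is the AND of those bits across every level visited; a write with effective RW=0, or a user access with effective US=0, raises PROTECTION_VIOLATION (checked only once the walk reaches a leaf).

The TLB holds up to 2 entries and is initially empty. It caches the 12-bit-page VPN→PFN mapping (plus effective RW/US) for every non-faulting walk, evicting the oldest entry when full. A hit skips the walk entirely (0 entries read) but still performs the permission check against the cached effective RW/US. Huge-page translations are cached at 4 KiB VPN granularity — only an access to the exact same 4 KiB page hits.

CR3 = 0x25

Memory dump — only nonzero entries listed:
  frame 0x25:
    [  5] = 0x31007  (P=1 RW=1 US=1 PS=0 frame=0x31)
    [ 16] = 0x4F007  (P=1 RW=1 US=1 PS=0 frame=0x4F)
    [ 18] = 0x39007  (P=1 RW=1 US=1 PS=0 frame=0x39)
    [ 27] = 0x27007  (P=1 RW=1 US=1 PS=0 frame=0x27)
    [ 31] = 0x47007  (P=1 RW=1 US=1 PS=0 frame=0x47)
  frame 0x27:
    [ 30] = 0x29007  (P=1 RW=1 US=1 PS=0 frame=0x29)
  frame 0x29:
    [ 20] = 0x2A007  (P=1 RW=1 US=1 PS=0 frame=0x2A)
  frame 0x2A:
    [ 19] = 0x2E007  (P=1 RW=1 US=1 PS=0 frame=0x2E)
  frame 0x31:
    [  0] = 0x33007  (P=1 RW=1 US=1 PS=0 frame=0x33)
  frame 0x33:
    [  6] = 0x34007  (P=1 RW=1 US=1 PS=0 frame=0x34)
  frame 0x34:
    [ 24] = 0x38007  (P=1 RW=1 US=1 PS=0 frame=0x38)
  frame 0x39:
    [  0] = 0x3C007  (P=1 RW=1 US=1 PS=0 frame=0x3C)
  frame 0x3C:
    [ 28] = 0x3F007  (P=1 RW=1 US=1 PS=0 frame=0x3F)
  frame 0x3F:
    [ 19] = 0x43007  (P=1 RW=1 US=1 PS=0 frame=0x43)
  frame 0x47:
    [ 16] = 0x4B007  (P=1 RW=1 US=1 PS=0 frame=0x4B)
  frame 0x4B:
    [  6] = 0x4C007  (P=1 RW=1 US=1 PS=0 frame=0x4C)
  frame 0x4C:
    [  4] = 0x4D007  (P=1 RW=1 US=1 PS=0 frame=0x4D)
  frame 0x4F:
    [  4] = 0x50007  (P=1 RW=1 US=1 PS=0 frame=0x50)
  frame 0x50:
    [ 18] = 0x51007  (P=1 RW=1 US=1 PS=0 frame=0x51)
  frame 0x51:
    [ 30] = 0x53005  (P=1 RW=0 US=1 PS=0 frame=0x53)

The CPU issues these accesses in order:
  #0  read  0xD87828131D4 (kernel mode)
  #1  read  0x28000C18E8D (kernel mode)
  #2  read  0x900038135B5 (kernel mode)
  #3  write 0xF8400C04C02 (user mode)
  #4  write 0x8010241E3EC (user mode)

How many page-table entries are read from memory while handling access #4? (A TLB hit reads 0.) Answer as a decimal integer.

Per-access translation:
#0 VA=0xD87828131D4 (r,kernel):
  [0] read 0x25 idx=27: raw=0x27007 flags P=1 W=1 U=1 S=0
  [1] read 0x27 idx=30: raw=0x29007 flags P=1 W=1 U=1 S=0
  [2] read 0x29 idx=20: raw=0x2A007 flags P=1 W=1 U=1 S=0
  [3] read 0x2A idx=19: raw=0x2E007 flags P=1 W=1 U=1 S=0
  ✓ 0x2E1D4  — 4 lookups
#1 VA=0x28000C18E8D (r,kernel):
  [0] read 0x25 idx=5: raw=0x31007 flags P=1 W=1 U=1 S=0
  [1] read 0x31 idx=0: raw=0x33007 flags P=1 W=1 U=1 S=0
  [2] read 0x33 idx=6: raw=0x34007 flags P=1 W=1 U=1 S=0
  [3] read 0x34 idx=24: raw=0x38007 flags P=1 W=1 U=1 S=0
  ✓ 0x38E8D  — 4 lookups
#2 VA=0x900038135B5 (r,kernel):
  [0] read 0x25 idx=18: raw=0x39007 flags P=1 W=1 U=1 S=0
  [1] read 0x39 idx=0: raw=0x3C007 flags P=1 W=1 U=1 S=0
  [2] read 0x3C idx=28: raw=0x3F007 flags P=1 W=1 U=1 S=0
  [3] read 0x3F idx=19: raw=0x43007 flags P=1 W=1 U=1 S=0
  ✓ 0x435B5  — 4 lookups
#3 VA=0xF8400C04C02 (w,user):
  [0] read 0x25 idx=31: raw=0x47007 flags P=1 W=1 U=1 S=0
  [1] read 0x47 idx=16: raw=0x4B007 flags P=1 W=1 U=1 S=0
  [2] read 0x4B idx=6: raw=0x4C007 flags P=1 W=1 U=1 S=0
  [3] read 0x4C idx=4: raw=0x4D007 flags P=1 W=1 U=1 S=0
  ✓ 0x4DC02  — 4 lookups
#4 VA=0x8010241E3EC (w,user):
  [0] read 0x25 idx=16: raw=0x4F007 flags P=1 W=1 U=1 S=0
  [1] read 0x4F idx=4: raw=0x50007 flags P=1 W=1 U=1 S=0
  [2] read 0x50 idx=18: raw=0x51007 flags P=1 W=1 U=1 S=0
  [3] read 0x51 idx=30: raw=0x53005 flags P=1 W=0 U=1 S=0
  ✗ PROTECTION_VIOLATION  [4 reads]

Entries read for #4: 4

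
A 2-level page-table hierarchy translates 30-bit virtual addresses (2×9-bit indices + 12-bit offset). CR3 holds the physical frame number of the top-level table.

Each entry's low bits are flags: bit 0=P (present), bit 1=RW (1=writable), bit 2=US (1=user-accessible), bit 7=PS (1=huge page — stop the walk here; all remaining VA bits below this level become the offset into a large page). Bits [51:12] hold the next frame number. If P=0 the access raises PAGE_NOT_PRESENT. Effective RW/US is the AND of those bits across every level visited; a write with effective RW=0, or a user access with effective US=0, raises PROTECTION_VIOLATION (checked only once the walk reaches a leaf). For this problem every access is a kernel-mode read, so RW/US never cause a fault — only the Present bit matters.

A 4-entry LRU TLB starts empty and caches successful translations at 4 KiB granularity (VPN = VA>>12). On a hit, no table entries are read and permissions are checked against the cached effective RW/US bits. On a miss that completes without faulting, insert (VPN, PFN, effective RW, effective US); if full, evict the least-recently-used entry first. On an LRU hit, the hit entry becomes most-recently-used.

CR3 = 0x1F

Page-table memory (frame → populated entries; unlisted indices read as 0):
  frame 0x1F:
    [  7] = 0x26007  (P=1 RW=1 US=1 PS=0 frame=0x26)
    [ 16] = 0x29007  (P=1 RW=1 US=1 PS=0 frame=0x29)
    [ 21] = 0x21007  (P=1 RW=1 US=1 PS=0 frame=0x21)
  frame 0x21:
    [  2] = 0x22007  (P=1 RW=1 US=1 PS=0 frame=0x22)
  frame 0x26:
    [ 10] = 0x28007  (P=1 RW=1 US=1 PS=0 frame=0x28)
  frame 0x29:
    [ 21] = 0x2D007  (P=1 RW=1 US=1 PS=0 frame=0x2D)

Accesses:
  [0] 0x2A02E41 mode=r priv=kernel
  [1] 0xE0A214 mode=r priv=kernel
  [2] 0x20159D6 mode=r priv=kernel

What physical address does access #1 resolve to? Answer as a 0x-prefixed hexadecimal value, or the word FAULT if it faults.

Trace:
#0 VA=0x2A02E41 (r,kernel):
  L0 @0x1F[21] → 0x21007  P=1,RW=1,US=1,PS=0
  L1 @0x21[2] → 0x22007  P=1,RW=1,US=1,PS=0
  ✓ 0x22E41  — 2 lookups
#1 VA=0xE0A214 (r,kernel):
  L0 @0x1F[7] → 0x26007  P=1,RW=1,US=1,PS=0
  L1 @0x26[10] → 0x28007  P=1,RW=1,US=1,PS=0
  ✓ 0x28214  — 2 lookups
#2 VA=0x20159D6 (r,kernel):
  L0 @0x1F[16] → 0x29007  P=1,RW=1,US=1,PS=0
  L1 @0x29[21] → 0x2D007  P=1,RW=1,US=1,PS=0
  ✓ 0x2D9D6  — 2 lookups

Access #1 PA: 0x28214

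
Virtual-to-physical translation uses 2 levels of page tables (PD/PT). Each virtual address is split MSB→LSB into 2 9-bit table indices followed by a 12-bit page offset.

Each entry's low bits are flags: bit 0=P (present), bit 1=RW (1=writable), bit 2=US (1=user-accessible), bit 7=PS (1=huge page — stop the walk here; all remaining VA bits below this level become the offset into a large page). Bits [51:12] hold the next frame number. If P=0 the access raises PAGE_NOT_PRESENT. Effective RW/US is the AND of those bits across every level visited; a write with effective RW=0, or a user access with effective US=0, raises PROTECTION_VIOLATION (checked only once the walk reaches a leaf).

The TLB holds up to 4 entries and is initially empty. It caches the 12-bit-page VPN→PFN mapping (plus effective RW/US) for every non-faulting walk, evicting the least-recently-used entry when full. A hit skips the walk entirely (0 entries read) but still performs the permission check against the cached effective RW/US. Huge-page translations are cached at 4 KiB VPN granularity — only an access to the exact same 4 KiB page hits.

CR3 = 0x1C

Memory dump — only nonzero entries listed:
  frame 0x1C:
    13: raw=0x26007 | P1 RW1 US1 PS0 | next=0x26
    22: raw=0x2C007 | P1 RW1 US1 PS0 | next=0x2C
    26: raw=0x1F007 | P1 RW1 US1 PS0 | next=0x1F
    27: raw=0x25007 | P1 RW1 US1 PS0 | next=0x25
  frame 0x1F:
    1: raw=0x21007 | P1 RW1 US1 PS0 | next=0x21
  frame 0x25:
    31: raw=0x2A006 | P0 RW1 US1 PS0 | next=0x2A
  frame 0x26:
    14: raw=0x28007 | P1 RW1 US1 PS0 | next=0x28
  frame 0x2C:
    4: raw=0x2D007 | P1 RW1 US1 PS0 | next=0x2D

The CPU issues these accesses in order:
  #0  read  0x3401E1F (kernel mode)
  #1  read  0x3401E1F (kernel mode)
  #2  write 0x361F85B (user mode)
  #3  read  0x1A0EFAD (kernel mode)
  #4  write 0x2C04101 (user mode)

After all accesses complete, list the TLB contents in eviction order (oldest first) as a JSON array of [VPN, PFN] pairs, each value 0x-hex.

Trace:
#0 VA=0x3401E1F (r,kernel):
  [0] read 0x1C idx=26: raw=0x1F007 flags P=1 W=1 U=1 S=0
  [1] read 0x1F idx=1: raw=0x21007 flags P=1 W=1 U=1 S=0
  ✓ 0x21E1F  — 2 lookups
#1 VA=0x3401E1F (r,kernel):
  TLB hit vpn=0x3401 → PA=0x21E1F
#2 VA=0x361F85B (w,user):
  [0] read 0x1C idx=27: raw=0x25007 flags P=1 W=1 U=1 S=0
  [1] read 0x25 idx=31: raw=0x2A006 flags P=0 W=1 U=1 S=0
  → PAGE_NOT_PRESENT  (2 entries read)
#3 VA=0x1A0EFAD (r,kernel):
  [0] read 0x1C idx=13: raw=0x26007 flags P=1 W=1 U=1 S=0
  [1] read 0x26 idx=14: raw=0x28007 flags P=1 W=1 U=1 S=0
  ✓ 0x28FAD  — 2 lookups
#4 VA=0x2C04101 (w,user):
  [0] read 0x1C idx=22: raw=0x2C007 flags P=1 W=1 U=1 S=0
  [1] read 0x2C idx=4: raw=0x2D007 flags P=1 W=1 U=1 S=0
  ✓ 0x2D101  — 2 lookups

TLB: [["0x3401", "0x21"], ["0x1A0E", "0x28"], ["0x2C04", "0x2D"]]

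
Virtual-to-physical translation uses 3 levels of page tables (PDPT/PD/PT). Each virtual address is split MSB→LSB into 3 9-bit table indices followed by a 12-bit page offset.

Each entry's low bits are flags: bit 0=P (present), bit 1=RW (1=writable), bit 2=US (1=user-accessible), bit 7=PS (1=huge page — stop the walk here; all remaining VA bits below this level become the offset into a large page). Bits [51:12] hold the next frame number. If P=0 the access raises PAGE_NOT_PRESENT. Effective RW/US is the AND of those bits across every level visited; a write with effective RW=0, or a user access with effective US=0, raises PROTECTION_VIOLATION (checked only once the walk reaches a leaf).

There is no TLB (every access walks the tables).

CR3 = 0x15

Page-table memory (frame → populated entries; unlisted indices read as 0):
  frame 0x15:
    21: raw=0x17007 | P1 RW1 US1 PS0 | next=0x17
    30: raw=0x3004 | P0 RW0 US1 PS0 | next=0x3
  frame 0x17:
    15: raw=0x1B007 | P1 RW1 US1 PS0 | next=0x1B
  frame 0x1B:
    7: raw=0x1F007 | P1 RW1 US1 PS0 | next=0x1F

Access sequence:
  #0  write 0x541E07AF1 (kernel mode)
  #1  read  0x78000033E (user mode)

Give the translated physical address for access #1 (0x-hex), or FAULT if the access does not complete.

Trace:
#0 VA=0x541E07AF1 (w,kernel):
  L0: frame=0x15 idx=21 entry=0x17007 [P=1 RW=1 US=1 PS=0]
  L1: frame=0x17 idx=15 entry=0x1B007 [P=1 RW=1 US=1 PS=0]
  L2: frame=0x1B idx=7 entry=0x1F007 [P=1 RW=1 US=1 PS=0]
  → PA=0x1FAF1  (3 entries read)
#1 VA=0x78000033E (r,user):
  L0: frame=0x15 idx=30 entry=0x3004 [P=0 RW=0 US=1 PS=0]
  ✗ PAGE_NOT_PRESENT  [1 reads]

Access #1 PA: FAULT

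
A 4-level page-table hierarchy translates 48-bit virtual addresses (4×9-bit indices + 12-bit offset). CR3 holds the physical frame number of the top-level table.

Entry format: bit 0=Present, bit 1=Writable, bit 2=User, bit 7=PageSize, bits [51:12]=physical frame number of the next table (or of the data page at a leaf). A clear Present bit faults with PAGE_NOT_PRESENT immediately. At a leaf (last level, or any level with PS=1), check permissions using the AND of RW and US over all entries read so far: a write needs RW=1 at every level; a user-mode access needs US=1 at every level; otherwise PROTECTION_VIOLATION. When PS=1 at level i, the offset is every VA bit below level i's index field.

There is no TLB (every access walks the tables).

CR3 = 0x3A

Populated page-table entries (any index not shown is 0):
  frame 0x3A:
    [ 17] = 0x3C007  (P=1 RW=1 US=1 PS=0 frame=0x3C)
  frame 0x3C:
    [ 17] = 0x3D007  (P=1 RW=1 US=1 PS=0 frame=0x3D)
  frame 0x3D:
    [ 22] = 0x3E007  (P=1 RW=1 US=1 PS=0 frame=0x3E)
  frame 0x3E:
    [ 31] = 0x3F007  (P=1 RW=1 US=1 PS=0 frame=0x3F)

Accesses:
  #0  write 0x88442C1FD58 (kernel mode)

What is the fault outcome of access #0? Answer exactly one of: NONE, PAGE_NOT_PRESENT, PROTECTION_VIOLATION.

Walk each access:
#0 VA=0x88442C1FD58 (w,kernel):
  L0: frame=0x3A idx=17 entry=0x3C007 [P=1 RW=1 US=1 PS=0]
  L1: frame=0x3C idx=17 entry=0x3D007 [P=1 RW=1 US=1 PS=0]
  L2: frame=0x3D idx=22 entry=0x3E007 [P=1 RW=1 US=1 PS=0]
  L3: frame=0x3E idx=31 entry=0x3F007 [P=1 RW=1 US=1 PS=0]
  ✓ 0x3FD58  — 4 lookups

Access #0 fault: NONE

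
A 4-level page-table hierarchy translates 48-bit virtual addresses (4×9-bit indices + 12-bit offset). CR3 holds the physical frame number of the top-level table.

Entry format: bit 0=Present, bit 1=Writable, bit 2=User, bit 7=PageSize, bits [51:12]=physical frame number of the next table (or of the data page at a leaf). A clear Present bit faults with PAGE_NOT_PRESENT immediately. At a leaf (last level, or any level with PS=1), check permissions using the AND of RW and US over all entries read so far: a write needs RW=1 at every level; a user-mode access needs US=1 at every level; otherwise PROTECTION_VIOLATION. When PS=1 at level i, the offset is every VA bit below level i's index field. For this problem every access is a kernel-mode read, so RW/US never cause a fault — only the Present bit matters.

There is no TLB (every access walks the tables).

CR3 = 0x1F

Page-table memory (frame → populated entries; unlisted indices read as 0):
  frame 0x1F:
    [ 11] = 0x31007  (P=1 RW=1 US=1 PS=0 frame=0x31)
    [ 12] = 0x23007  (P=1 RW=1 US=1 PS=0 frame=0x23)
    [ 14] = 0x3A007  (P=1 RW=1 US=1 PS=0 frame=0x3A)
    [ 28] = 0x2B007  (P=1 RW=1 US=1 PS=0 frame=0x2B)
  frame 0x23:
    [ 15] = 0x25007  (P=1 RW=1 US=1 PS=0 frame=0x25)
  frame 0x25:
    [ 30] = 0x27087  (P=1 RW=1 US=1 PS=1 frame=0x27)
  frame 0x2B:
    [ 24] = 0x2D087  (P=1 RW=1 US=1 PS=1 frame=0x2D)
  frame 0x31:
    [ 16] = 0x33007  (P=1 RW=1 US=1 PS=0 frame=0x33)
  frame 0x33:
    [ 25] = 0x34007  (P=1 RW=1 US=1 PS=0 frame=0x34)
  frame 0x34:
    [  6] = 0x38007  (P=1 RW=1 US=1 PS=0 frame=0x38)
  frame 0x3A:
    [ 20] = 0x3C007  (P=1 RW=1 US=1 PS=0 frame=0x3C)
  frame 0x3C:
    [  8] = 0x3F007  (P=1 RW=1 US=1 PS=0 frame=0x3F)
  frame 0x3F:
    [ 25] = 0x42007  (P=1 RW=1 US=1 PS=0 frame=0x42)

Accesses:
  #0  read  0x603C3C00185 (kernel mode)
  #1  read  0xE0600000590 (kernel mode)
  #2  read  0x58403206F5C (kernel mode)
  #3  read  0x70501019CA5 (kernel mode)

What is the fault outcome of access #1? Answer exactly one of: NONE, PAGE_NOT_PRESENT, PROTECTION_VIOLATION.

Walk each access:
#0 VA=0x603C3C00185 (r,kernel):
  [0] read 0x1F idx=12: raw=0x23007 flags P=1 W=1 U=1 S=0
  [1] read 0x23 idx=15: raw=0x25007 flags P=1 W=1 U=1 S=0
  [2] read 0x25 idx=30: raw=0x27087 flags P=1 W=1 U=1 S=1
  ✓ 0x27185 (huge @L2)  — 3 lookups
#1 VA=0xE0600000590 (r,kernel):
  [0] read 0x1F idx=28: raw=0x2B007 flags P=1 W=1 U=1 S=0
  [1] read 0x2B idx=24: raw=0x2D087 flags P=1 W=1 U=1 S=1
  ✓ 0x2D590 (huge @L1)  — 2 lookups
#2 VA=0x58403206F5C (r,kernel):
  [0] read 0x1F idx=11: raw=0x31007 flags P=1 W=1 U=1 S=0
  [1] read 0x31 idx=16: raw=0x33007 flags P=1 W=1 U=1 S=0
  [2] read 0x33 idx=25: raw=0x34007 flags P=1 W=1 U=1 S=0
  [3] read 0x34 idx=6: raw=0x38007 flags P=1 W=1 U=1 S=0
  ✓ 0x38F5C  — 4 lookups
#3 VA=0x70501019CA5 (r,kernel):
  [0] read 0x1F idx=14: raw=0x3A007 flags P=1 W=1 U=1 S=0
  [1] read 0x3A idx=20: raw=0x3C007 flags P=1 W=1 U=1 S=0
  [2] read 0x3C idx=8: raw=0x3F007 flags P=1 W=1 U=1 S=0
  [3] read 0x3F idx=25: raw=0x42007 flags P=1 W=1 U=1 S=0
  ✓ 0x42CA5  — 4 lookups

Access #1 fault: NONE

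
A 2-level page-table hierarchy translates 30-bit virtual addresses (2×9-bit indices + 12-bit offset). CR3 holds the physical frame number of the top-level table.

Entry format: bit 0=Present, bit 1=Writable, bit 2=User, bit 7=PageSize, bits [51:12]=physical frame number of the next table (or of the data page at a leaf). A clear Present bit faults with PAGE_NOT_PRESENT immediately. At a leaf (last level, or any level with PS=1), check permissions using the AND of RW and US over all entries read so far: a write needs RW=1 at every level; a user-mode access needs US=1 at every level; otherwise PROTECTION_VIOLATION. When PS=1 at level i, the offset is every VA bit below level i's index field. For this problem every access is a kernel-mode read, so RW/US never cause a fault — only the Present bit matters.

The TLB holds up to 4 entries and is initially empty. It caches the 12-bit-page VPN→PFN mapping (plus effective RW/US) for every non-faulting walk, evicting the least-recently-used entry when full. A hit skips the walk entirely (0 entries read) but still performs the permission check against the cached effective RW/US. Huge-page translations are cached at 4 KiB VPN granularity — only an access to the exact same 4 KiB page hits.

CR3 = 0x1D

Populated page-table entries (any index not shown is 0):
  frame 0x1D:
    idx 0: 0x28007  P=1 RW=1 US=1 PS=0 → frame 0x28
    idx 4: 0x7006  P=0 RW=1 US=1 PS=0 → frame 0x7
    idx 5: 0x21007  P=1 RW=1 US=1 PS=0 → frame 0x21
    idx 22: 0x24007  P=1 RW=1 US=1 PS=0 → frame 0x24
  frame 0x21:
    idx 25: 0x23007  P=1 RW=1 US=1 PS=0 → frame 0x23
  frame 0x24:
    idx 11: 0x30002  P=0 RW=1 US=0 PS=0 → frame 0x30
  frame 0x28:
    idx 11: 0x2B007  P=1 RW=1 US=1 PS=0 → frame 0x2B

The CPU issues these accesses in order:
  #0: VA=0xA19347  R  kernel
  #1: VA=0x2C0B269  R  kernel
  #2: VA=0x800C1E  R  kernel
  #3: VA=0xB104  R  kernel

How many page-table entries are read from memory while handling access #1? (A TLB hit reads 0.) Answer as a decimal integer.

Trace:
#0 VA=0xA19347 (r,kernel):
  lvl0: tbl 0x1D, slot 5 ⇒ 0x21007 (P1/RW1/US1/PS0)
  lvl1: tbl 0x21, slot 25 ⇒ 0x23007 (P1/RW1/US1/PS0)
  ✓ 0x23347  — 2 lookups
#1 VA=0x2C0B269 (r,kernel):
  lvl0: tbl 0x1D, slot 22 ⇒ 0x24007 (P1/RW1/US1/PS0)
  lvl1: tbl 0x24, slot 11 ⇒ 0x30002 (P0/RW1/US0/PS0)
  → PAGE_NOT_PRESENT  (2 entries read)
#2 VA=0x800C1E (r,kernel):
  lvl0: tbl 0x1D, slot 4 ⇒ 0x7006 (P0/RW1/US1/PS0)
  → PAGE_NOT_PRESENT  (1 entries read)
#3 VA=0xB104 (r,kernel):
  lvl0: tbl 0x1D, slot 0 ⇒ 0x28007 (P1/RW1/US1/PS0)
  lvl1: tbl 0x28, slot 11 ⇒ 0x2B007 (P1/RW1/US1/PS0)
  ✓ 0x2B104  — 2 lookups

Entries read for #1: 2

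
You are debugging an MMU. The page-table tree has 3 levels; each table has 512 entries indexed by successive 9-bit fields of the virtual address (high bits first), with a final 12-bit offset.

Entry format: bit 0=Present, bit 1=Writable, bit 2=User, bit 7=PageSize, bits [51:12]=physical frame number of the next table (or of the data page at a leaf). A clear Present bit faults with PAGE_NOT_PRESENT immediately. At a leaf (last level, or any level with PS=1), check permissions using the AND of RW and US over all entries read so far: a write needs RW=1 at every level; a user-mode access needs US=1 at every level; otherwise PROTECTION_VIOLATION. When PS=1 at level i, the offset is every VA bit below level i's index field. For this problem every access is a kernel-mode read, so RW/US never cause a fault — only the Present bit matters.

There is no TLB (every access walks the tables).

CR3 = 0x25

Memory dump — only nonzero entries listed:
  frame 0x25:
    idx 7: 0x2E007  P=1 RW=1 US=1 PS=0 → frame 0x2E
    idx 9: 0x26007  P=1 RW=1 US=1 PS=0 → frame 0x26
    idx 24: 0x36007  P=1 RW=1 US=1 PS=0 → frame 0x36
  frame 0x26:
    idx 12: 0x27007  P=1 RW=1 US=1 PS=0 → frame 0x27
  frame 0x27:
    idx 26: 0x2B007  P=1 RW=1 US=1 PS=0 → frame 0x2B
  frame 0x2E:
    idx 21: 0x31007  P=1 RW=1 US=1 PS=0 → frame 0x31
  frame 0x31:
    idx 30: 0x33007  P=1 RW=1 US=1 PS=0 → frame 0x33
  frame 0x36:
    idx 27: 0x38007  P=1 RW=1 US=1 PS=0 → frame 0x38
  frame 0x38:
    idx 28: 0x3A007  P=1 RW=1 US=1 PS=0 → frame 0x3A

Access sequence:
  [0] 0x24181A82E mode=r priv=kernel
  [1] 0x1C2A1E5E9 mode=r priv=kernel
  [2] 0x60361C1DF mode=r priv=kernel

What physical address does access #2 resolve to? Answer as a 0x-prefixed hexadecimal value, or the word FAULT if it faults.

Walk each access:
#0 VA=0x24181A82E (r,kernel):
  L0: frame=0x25 idx=9 entry=0x26007 [P=1 RW=1 US=1 PS=0]
  L1: frame=0x26 idx=12 entry=0x27007 [P=1 RW=1 US=1 PS=0]
  L2: frame=0x27 idx=26 entry=0x2B007 [P=1 RW=1 US=1 PS=0]
  ⇒ phys 0x2B82E  [3 reads]
#1 VA=0x1C2A1E5E9 (r,kernel):
  L0: frame=0x25 idx=7 entry=0x2E007 [P=1 RW=1 US=1 PS=0]
  L1: frame=0x2E idx=21 entry=0x31007 [P=1 RW=1 US=1 PS=0]
  L2: frame=0x31 idx=30 entry=0x33007 [P=1 RW=1 US=1 PS=0]
  ⇒ phys 0x335E9  [3 reads]
#2 VA=0x60361C1DF (r,kernel):
  L0: frame=0x25 idx=24 entry=0x36007 [P=1 RW=1 US=1 PS=0]
  L1: frame=0x36 idx=27 entry=0x38007 [P=1 RW=1 US=1 PS=0]
  L2: frame=0x38 idx=28 entry=0x3A007 [P=1 RW=1 US=1 PS=0]
  ⇒ phys 0x3A1DF  [3 reads]

Access #2 PA: 0x3A1DF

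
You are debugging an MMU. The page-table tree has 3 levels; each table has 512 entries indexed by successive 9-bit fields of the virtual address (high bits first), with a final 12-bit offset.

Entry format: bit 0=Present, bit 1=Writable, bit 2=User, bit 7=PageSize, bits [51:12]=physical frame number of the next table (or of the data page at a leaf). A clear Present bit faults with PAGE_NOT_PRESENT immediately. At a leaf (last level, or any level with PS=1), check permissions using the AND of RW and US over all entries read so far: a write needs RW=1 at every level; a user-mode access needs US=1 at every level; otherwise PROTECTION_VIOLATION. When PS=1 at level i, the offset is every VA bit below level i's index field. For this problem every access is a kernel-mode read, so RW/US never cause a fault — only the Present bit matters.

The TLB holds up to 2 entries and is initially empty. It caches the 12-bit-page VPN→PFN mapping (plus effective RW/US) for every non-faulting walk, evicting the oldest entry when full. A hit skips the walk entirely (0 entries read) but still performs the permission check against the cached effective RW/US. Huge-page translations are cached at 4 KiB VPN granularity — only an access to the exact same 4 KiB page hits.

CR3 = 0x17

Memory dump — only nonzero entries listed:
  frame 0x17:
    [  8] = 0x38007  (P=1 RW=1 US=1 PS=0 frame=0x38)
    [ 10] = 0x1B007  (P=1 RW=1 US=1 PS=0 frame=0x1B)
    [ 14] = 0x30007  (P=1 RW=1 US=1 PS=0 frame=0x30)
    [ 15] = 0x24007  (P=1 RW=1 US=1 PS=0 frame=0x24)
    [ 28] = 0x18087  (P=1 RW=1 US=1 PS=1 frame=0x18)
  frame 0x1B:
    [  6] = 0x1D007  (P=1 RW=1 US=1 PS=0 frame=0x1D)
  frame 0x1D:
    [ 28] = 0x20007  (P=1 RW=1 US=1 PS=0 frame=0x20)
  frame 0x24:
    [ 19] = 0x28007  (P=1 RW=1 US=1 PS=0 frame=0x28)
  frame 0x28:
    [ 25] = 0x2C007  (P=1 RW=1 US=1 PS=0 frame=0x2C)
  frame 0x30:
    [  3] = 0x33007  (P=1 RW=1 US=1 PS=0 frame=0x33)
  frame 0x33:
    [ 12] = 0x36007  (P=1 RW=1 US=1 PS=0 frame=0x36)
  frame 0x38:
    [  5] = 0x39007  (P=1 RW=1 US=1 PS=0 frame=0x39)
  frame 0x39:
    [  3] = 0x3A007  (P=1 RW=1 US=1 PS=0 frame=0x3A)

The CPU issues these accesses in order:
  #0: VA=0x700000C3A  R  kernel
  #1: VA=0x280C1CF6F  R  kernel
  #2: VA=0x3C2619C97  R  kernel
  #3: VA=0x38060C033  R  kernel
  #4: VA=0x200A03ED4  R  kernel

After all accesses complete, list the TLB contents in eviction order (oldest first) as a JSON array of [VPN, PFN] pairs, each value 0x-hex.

Per-access translation:
#0 VA=0x700000C3A (r,kernel):
  [0] read 0x17 idx=28: raw=0x18087 flags P=1 W=1 U=1 S=1
  ⇒ phys 0x18C3A (huge @L0)  [1 reads]
#1 VA=0x280C1CF6F (r,kernel):
  [0] read 0x17 idx=10: raw=0x1B007 flags P=1 W=1 U=1 S=0
  [1] read 0x1B idx=6: raw=0x1D007 flags P=1 W=1 U=1 S=0
  [2] read 0x1D idx=28: raw=0x20007 flags P=1 W=1 U=1 S=0
  ⇒ phys 0x20F6F  [3 reads]
#2 VA=0x3C2619C97 (r,kernel):
  [0] read 0x17 idx=15: raw=0x24007 flags P=1 W=1 U=1 S=0
  [1] read 0x24 idx=19: raw=0x28007 flags P=1 W=1 U=1 S=0
  [2] read 0x28 idx=25: raw=0x2C007 flags P=1 W=1 U=1 S=0
  ⇒ phys 0x2CC97  [3 reads]
#3 VA=0x38060C033 (r,kernel):
  [0] read 0x17 idx=14: raw=0x30007 flags P=1 W=1 U=1 S=0
  [1] read 0x30 idx=3: raw=0x33007 flags P=1 W=1 U=1 S=0
  [2] read 0x33 idx=12: raw=0x36007 flags P=1 W=1 U=1 S=0
  ⇒ phys 0x36033  [3 reads]
#4 VA=0x200A03ED4 (r,kernel):
  [0] read 0x17 idx=8: raw=0x38007 flags P=1 W=1 U=1 S=0
  [1] read 0x38 idx=5: raw=0x39007 flags P=1 W=1 U=1 S=0
  [2] read 0x39 idx=3: raw=0x3A007 flags P=1 W=1 U=1 S=0
  ⇒ phys 0x3AED4  [3 reads]

TLB: [["0x38060C", "0x36"], ["0x200A03", "0x3A"]]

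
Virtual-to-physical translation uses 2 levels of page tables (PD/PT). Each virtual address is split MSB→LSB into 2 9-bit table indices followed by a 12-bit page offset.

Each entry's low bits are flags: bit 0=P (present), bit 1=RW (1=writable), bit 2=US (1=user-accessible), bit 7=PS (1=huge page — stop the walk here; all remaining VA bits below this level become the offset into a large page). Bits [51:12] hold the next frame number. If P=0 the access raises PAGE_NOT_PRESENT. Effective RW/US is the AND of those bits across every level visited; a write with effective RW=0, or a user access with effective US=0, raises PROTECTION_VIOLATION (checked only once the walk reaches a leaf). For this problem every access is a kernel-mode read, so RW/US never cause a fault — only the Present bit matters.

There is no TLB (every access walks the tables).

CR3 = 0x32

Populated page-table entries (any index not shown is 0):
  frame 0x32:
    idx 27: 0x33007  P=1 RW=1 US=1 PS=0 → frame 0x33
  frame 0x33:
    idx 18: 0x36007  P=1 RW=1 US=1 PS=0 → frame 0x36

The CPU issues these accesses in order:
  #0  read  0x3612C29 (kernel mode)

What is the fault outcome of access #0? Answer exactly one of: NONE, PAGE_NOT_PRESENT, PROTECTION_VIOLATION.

Walk each access:
#0 VA=0x3612C29 (r,kernel):
  L0 @0x32[27] → 0x33007  P=1,RW=1,US=1,PS=0
  L1 @0x33[18] → 0x36007  P=1,RW=1,US=1,PS=0
  ✓ 0x36C29  — 2 lookups

Access #0 fault: NONE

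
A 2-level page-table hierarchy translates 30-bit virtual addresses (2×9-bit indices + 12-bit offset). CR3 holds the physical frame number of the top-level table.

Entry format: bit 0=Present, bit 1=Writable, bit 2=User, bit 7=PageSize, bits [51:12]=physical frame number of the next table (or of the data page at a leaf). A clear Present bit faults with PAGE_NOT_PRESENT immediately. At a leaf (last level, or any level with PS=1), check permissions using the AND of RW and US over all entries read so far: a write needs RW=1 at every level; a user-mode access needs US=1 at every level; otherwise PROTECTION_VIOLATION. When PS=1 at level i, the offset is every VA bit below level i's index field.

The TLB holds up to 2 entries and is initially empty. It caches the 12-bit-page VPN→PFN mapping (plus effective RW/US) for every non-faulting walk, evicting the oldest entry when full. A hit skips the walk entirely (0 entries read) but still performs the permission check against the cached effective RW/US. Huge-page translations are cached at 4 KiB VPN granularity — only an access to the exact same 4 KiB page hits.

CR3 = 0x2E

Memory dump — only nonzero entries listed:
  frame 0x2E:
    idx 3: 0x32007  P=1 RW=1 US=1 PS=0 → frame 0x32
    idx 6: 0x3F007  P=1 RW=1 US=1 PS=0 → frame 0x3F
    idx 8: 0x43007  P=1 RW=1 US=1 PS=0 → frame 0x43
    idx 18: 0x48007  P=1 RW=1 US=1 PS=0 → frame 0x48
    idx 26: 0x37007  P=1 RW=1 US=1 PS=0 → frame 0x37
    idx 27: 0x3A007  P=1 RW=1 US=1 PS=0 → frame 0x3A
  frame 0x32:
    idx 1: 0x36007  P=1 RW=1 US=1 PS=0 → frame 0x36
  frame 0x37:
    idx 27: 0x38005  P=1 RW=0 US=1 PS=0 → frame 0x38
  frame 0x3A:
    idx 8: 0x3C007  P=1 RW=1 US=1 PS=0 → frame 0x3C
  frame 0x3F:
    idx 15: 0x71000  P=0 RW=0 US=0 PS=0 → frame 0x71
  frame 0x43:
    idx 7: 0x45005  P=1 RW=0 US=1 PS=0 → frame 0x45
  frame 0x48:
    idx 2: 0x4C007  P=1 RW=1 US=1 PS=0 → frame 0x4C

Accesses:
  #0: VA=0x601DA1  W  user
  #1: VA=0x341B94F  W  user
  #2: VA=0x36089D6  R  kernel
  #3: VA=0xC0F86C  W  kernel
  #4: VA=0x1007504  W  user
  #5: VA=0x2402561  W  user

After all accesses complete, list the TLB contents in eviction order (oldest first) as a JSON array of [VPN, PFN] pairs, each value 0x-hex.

Trace:
#0 VA=0x601DA1 (w,user):
  L0 @0x2E[3] → 0x32007  P=1,RW=1,US=1,PS=0
  L1 @0x32[1] → 0x36007  P=1,RW=1,US=1,PS=0
  ⇒ phys 0x36DA1  [2 reads]
#1 VA=0x341B94F (w,user):
  L0 @0x2E[26] → 0x37007  P=1,RW=1,US=1,PS=0
  L1 @0x37[27] → 0x38005  P=1,RW=0,US=1,PS=0
  ⇒ fault: PROTECTION_VIOLATION  — 2 lookups
#2 VA=0x36089D6 (r,kernel):
  L0 @0x2E[27] → 0x3A007  P=1,RW=1,US=1,PS=0
  L1 @0x3A[8] → 0x3C007  P=1,RW=1,US=1,PS=0
  ⇒ phys 0x3C9D6  [2 reads]
#3 VA=0xC0F86C (w,kernel):
  L0 @0x2E[6] → 0x3F007  P=1,RW=1,US=1,PS=0
  L1 @0x3F[15] → 0x71000  P=0,RW=0,US=0,PS=0
  ⇒ fault: PAGE_NOT_PRESENT  — 2 lookups
#4 VA=0x1007504 (w,user):
  L0 @0x2E[8] → 0x43007  P=1,RW=1,US=1,PS=0
  L1 @0x43[7] → 0x45005  P=1,RW=0,US=1,PS=0
  ⇒ fault: PROTECTION_VIOLATION  — 2 lookups
#5 VA=0x2402561 (w,user):
  L0 @0x2E[18] → 0x48007  P=1,RW=1,US=1,PS=0
  L1 @0x48[2] → 0x4C007  P=1,RW=1,US=1,PS=0
  ⇒ phys 0x4C561  [2 reads]

TLB: [["0x3608", "0x3C"], ["0x2402", "0x4C"]]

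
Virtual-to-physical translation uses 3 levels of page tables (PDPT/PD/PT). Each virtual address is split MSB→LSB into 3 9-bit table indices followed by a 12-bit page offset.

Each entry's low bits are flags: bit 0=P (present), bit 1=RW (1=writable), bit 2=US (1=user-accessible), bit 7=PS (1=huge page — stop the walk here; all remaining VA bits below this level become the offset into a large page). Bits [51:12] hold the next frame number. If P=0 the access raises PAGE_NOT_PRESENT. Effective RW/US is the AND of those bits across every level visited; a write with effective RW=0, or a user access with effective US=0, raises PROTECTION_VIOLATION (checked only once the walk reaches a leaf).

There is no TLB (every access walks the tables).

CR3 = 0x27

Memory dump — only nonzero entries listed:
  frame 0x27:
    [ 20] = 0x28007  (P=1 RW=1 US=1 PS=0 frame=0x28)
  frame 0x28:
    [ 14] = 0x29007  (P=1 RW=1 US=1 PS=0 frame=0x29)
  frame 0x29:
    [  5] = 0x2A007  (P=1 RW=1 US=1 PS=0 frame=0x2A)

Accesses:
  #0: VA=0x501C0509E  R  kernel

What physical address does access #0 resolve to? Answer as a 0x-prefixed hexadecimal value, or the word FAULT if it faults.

Trace:
#0 VA=0x501C0509E (r,kernel):
  [0] read 0x27 idx=20: raw=0x28007 flags P=1 W=1 U=1 S=0
  [1] read 0x28 idx=14: raw=0x29007 flags P=1 W=1 U=1 S=0
  [2] read 0x29 idx=5: raw=0x2A007 flags P=1 W=1 U=1 S=0
  → PA=0x2A09E  (3 entries read)

Access #0 PA: 0x2A09E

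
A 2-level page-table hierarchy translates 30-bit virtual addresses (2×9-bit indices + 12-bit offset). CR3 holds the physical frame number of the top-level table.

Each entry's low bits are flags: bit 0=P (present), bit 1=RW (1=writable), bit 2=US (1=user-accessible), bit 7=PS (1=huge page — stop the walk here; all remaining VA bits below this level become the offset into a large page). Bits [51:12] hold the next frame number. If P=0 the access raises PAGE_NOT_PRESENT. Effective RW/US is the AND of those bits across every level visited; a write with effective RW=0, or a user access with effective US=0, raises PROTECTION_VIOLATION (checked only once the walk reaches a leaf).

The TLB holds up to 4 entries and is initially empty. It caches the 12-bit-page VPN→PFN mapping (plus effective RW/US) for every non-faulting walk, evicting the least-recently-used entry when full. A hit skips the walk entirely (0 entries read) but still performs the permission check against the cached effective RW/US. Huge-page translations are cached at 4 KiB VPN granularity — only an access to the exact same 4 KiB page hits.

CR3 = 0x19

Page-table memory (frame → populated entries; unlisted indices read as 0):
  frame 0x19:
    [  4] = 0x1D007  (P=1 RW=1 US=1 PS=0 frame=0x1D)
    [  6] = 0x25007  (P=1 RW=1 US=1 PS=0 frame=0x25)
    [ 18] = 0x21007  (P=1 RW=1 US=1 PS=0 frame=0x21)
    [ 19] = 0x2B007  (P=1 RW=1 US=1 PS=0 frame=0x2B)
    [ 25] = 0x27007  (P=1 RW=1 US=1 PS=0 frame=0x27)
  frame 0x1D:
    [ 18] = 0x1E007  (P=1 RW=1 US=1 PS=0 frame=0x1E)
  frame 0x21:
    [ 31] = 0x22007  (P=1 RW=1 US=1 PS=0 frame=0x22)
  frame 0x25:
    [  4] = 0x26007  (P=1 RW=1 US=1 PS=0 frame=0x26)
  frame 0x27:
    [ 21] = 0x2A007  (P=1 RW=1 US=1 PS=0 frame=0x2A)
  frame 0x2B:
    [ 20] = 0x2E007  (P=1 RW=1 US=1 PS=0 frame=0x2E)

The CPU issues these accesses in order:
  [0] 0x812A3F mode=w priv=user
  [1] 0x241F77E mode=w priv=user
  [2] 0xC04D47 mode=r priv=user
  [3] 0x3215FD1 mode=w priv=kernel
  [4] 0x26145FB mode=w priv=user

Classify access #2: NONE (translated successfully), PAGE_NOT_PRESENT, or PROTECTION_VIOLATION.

Per-access translation:
#0 VA=0x812A3F (w,user):
  [0] read 0x19 idx=4: raw=0x1D007 flags P=1 W=1 U=1 S=0
  [1] read 0x1D idx=18: raw=0x1E007 flags P=1 W=1 U=1 S=0
  → PA=0x1EA3F  (2 entries read)
#1 VA=0x241F77E (w,user):
  [0] read 0x19 idx=18: raw=0x21007 flags P=1 W=1 U=1 S=0
  [1] read 0x21 idx=31: raw=0x22007 flags P=1 W=1 U=1 S=0
  → PA=0x2277E  (2 entries read)
#2 VA=0xC04D47 (r,user):
  [0] read 0x19 idx=6: raw=0x25007 flags P=1 W=1 U=1 S=0
  [1] read 0x25 idx=4: raw=0x26007 flags P=1 W=1 U=1 S=0
  → PA=0x26D47  (2 entries read)
#3 VA=0x3215FD1 (w,kernel):
  [0] read 0x19 idx=25: raw=0x27007 flags P=1 W=1 U=1 S=0
  [1] read 0x27 idx=21: raw=0x2A007 flags P=1 W=1 U=1 S=0
  → PA=0x2AFD1  (2 entries read)
#4 VA=0x26145FB (w,user):
  [0] read 0x19 idx=19: raw=0x2B007 flags P=1 W=1 U=1 S=0
  [1] read 0x2B idx=20: raw=0x2E007 flags P=1 W=1 U=1 S=0
  → PA=0x2E5FB  (2 entries read)

Access #2 fault: NONE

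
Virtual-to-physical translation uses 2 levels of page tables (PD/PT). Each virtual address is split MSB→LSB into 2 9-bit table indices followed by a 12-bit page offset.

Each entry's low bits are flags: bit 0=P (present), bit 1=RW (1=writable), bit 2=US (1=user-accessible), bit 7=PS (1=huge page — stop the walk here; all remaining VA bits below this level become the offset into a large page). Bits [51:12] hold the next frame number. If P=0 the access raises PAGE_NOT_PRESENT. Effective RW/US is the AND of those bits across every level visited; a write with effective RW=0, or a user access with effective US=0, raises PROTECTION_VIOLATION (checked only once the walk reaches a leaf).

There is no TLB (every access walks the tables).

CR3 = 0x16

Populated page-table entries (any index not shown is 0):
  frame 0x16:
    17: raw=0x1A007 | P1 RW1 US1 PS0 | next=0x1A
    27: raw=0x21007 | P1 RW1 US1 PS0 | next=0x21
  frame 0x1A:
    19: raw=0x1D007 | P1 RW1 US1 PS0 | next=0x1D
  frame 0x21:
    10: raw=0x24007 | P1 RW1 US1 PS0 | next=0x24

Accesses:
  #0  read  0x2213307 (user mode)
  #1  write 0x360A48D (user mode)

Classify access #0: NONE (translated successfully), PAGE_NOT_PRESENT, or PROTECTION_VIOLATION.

Walk each access:
#0 VA=0x2213307 (r,user):
  lvl0: tbl 0x16, slot 17 ⇒ 0x1A007 (P1/RW1/US1/PS0)
  lvl1: tbl 0x1A, slot 19 ⇒ 0x1D007 (P1/RW1/US1/PS0)
  ⇒ phys 0x1D307  [2 reads]
#1 VA=0x360A48D (w,user):
  lvl0: tbl 0x16, slot 27 ⇒ 0x21007 (P1/RW1/US1/PS0)
  lvl1: tbl 0x21, slot 10 ⇒ 0x24007 (P1/RW1/US1/PS0)
  ⇒ phys 0x2448D  [2 reads]

Access #0 fault: NONE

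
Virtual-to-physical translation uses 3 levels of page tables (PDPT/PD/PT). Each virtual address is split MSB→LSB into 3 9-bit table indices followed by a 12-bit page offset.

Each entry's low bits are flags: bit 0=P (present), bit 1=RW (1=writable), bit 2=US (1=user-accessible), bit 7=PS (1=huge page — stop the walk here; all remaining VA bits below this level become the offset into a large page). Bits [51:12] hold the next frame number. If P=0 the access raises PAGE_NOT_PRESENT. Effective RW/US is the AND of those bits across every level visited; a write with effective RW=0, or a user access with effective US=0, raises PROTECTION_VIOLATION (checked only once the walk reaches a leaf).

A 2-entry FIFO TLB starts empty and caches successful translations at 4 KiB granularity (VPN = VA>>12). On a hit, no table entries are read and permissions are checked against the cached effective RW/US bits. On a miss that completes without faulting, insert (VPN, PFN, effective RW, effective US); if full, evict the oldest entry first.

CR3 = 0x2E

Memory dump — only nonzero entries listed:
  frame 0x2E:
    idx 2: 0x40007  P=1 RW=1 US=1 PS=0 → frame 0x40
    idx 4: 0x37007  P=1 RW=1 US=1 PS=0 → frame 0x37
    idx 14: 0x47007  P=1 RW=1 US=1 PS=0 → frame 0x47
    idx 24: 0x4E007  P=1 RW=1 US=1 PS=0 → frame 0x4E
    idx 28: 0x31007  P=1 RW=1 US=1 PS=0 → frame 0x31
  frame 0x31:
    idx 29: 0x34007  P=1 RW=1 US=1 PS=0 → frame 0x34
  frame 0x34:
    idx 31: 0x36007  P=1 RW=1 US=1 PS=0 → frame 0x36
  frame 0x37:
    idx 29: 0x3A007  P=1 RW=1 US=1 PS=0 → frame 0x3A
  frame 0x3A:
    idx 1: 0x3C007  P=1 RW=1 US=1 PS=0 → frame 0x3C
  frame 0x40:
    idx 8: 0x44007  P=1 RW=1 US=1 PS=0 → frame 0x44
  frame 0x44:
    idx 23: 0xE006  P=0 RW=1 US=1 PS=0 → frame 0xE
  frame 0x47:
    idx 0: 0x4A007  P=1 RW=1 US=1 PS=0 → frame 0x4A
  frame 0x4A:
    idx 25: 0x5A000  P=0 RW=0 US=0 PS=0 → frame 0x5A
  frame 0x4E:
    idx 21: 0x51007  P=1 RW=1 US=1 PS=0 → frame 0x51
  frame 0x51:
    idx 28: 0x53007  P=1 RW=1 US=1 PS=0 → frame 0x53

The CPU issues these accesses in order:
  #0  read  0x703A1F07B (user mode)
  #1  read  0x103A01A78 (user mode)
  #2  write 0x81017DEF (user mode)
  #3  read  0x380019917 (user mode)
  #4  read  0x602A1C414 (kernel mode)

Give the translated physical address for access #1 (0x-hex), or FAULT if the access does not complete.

Walk each access:
#0 VA=0x703A1F07B (r,user):
  L0: frame=0x2E idx=28 entry=0x31007 [P=1 RW=1 US=1 PS=0]
  L1: frame=0x31 idx=29 entry=0x34007 [P=1 RW=1 US=1 PS=0]
  L2: frame=0x34 idx=31 entry=0x36007 [P=1 RW=1 US=1 PS=0]
  ⇒ phys 0x3607B  [3 reads]
#1 VA=0x103A01A78 (r,user):
  L0: frame=0x2E idx=4 entry=0x37007 [P=1 RW=1 US=1 PS=0]
  L1: frame=0x37 idx=29 entry=0x3A007 [P=1 RW=1 US=1 PS=0]
  L2: frame=0x3A idx=1 entry=0x3C007 [P=1 RW=1 US=1 PS=0]
  ⇒ phys 0x3CA78  [3 reads]
#2 VA=0x81017DEF (w,user):
  L0: frame=0x2E idx=2 entry=0x40007 [P=1 RW=1 US=1 PS=0]
  L1: frame=0x40 idx=8 entry=0x44007 [P=1 RW=1 US=1 PS=0]
  L2: frame=0x44 idx=23 entry=0xE006 [P=0 RW=1 US=1 PS=0]
  ✗ PAGE_NOT_PRESENT  [3 reads]
#3 VA=0x380019917 (r,user):
  L0: frame=0x2E idx=14 entry=0x47007 [P=1 RW=1 US=1 PS=0]
  L1: frame=0x47 idx=0 entry=0x4A007 [P=1 RW=1 US=1 PS=0]
  L2: frame=0x4A idx=25 entry=0x5A000 [P=0 RW=0 US=0 PS=0]
  ✗ PAGE_NOT_PRESENT  [3 reads]
#4 VA=0x602A1C414 (r,kernel):
  L0: frame=0x2E idx=24 entry=0x4E007 [P=1 RW=1 US=1 PS=0]
  L1: frame=0x4E idx=21 entry=0x51007 [P=1 RW=1 US=1 PS=0]
  L2: frame=0x51 idx=28 entry=0x53007 [P=1 RW=1 US=1 PS=0]
  ⇒ phys 0x53414  [3 reads]

Access #1 PA: 0x3CA78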